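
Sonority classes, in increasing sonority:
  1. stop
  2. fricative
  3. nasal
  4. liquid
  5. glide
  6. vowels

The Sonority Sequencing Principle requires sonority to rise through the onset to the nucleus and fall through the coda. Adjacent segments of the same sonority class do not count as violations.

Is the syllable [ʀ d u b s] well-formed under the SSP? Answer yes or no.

Onset: /ʀ/ is a liquid (sonority 4), /d/ is a stop (sonority 1); then the nucleus /u/ (sonority 6).
Onset profile 4-1-6 — does not rise throughout.
Coda: /b/ is a stop (sonority 1), /s/ is a fricative (sonority 2).
Coda profile 6-1-2 — does not fall throughout.

no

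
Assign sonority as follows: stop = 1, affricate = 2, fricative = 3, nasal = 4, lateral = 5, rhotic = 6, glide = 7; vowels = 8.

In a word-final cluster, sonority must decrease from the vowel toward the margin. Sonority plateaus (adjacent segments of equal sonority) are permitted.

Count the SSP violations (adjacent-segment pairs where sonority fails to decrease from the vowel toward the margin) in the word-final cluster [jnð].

/j/: glide = 7.
/n/: nasal = 4.
/ð/: fricative = 3.
/j/→/n/: 7→4 (falls) — ok.
/n/→/ð/: 4→3 (falls) — ok.

0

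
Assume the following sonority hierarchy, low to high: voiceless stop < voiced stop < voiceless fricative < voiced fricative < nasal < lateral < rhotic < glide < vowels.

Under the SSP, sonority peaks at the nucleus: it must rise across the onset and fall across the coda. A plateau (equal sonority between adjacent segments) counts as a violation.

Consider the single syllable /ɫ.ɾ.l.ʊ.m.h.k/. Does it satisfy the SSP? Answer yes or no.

Onset: /ɫ/ is a lateral (sonority 6), /ɾ/ is a rhotic (sonority 7), /l/ is a lateral (sonority 6); then the nucleus /ʊ/ (sonority 9).
Onset profile 6-7-6-9 — does not strictly rise throughout.
Coda: /m/ is a nasal (sonority 5), /h/ is a voiceless fricative (sonority 3), /k/ is a voiceless stop (sonority 1).
Coda profile 9-5-3-1 — falls from the nucleus.

no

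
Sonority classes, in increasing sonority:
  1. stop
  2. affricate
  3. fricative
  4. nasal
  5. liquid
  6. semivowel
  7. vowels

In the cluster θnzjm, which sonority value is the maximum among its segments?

/θ/ — fricative, sonority 3.
/n/ — nasal, sonority 4.
/z/ — fricative, sonority 3.
/j/ — semivowel, sonority 6.
/m/ — nasal, sonority 4.
The maximum is 6.

6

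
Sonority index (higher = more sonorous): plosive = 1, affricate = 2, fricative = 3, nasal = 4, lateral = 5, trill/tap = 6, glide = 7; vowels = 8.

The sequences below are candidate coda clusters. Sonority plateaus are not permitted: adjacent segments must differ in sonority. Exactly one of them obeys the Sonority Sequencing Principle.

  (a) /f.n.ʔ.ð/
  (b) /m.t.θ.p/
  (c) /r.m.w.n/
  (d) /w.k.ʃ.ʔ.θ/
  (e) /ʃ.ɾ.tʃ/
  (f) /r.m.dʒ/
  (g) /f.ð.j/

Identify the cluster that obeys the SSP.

f

(a) 3-4-1-3 → violates
(b) 4-1-3-1 → violates
(c) 6-4-7-4 → violates
(d) 7-1-3-1-3 → violates
(e) 3-6-2 → violates
(f) 6-4-2 → obeys
(g) 3-3-7 → violates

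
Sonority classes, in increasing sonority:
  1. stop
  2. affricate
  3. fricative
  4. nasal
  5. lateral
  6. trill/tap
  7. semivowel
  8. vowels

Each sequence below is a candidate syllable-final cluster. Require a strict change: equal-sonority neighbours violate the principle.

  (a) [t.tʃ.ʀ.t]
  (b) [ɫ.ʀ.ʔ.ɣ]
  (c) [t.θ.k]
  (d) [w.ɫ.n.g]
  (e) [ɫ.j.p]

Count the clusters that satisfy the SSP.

1

(a) sonority 1-2-6-1: ill-formed.
(b) sonority 5-6-1-3: ill-formed.
(c) sonority 1-3-1: ill-formed.
(d) sonority 7-5-4-1: well-formed.
(e) sonority 5-7-1: ill-formed.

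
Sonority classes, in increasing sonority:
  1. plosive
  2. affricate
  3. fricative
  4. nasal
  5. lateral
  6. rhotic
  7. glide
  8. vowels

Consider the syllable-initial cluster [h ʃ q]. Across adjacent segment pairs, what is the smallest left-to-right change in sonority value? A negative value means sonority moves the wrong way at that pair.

/h/: fricative = 3.
/ʃ/: fricative = 3.
/q/: plosive = 1.
/h/→/ʃ/: change +0.
/ʃ/→/q/: change -2.
Minimum = -2.

-2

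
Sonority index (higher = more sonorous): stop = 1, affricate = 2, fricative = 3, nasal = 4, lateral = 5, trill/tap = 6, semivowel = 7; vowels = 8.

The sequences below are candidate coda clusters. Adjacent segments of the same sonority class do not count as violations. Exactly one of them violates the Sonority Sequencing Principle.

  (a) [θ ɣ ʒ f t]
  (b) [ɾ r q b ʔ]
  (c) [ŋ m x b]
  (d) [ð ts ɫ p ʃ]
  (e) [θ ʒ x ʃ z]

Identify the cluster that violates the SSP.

d

(a) sonority 3-3-3-3-1: well-formed.
(b) sonority 6-6-1-1-1: well-formed.
(c) sonority 4-4-3-1: well-formed.
(d) sonority 3-2-5-1-3: ill-formed.
(e) sonority 3-3-3-3-3: well-formed.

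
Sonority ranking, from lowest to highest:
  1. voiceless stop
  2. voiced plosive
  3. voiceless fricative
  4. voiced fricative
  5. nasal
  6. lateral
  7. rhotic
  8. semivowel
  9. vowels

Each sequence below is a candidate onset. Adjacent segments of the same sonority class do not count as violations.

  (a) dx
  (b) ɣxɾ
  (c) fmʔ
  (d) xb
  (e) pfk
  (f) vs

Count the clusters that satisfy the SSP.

1

(a) dx: profile 2-3 — obeys.
(b) ɣxɾ: profile 4-3-7 — violates.
(c) fmʔ: profile 3-5-1 — violates.
(d) xb: profile 3-2 — violates.
(e) pfk: profile 1-3-1 — violates.
(f) vs: profile 4-3 — violates.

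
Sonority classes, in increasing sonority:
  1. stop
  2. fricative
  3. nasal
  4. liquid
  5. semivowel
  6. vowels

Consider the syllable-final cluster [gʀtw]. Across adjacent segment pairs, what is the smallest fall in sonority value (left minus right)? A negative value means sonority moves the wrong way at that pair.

-4

/g/ is a stop (sonority 1).
/ʀ/ is a liquid (sonority 4).
/t/ is a stop (sonority 1).
/w/ is a semivowel (sonority 5).
/g/→/ʀ/: change -3.
/ʀ/→/t/: change +3.
/t/→/w/: change -4.
Minimum = -4.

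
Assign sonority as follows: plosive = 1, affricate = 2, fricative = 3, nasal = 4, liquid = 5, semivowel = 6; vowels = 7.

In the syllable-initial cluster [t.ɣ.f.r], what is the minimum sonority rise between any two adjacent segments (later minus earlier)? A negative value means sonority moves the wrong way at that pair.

0

/t/: plosive = 1.
/ɣ/: fricative = 3.
/f/: fricative = 3.
/r/: liquid = 5.
/t/→/ɣ/: change +2.
/ɣ/→/f/: change +0.
/f/→/r/: change +2.
Minimum = 0.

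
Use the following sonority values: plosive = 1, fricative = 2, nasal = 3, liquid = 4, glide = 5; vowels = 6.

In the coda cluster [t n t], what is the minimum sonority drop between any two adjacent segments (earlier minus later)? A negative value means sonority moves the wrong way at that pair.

/t/: plosive = 1.
/n/: nasal = 3.
/t/: plosive = 1.
/t/→/n/: change -2.
/n/→/t/: change +2.
Minimum = -2.

-2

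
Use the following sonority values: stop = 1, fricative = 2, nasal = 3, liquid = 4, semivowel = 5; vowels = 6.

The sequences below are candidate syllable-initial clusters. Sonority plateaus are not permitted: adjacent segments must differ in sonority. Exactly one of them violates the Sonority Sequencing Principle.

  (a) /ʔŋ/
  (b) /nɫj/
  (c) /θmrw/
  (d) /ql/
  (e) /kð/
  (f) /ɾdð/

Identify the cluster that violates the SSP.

f

(a) /ʔŋ/: profile 1-3 — obeys.
(b) /nɫj/: profile 3-4-5 — obeys.
(c) /θmrw/: profile 2-3-4-5 — obeys.
(d) /ql/: profile 1-4 — obeys.
(e) /kð/: profile 1-2 — obeys.
(f) /ɾdð/: profile 4-1-2 — violates.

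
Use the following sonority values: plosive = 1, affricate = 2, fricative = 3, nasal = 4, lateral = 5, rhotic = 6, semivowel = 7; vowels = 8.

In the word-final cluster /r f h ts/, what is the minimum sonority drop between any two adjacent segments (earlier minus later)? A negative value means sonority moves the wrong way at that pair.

0

/r/: rhotic = 6.
/f/: fricative = 3.
/h/: fricative = 3.
/ts/: affricate = 2.
/r/→/f/: change +3.
/f/→/h/: change +0.
/h/→/ts/: change +1.
Minimum = 0.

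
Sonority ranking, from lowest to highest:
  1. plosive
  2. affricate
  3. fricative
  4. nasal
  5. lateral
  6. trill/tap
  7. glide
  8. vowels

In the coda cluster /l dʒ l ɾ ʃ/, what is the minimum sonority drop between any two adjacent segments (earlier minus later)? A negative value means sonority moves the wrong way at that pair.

-3

/l/ is a lateral (sonority 5).
/dʒ/ is an affricate (sonority 2).
/l/ is a lateral (sonority 5).
/ɾ/ is a trill/tap (sonority 6).
/ʃ/ is a fricative (sonority 3).
/l/→/dʒ/: change +3.
/dʒ/→/l/: change -3.
/l/→/ɾ/: change -1.
/ɾ/→/ʃ/: change +3.
Minimum = -3.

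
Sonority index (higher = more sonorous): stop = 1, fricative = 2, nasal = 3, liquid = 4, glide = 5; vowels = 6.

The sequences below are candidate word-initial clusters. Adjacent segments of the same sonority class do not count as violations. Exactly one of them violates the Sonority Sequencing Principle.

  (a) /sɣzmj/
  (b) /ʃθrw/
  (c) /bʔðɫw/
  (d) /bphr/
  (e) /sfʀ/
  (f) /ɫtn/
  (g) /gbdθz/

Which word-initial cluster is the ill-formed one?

f

(a) /sɣzmj/: profile 2-2-2-3-5 — obeys.
(b) /ʃθrw/: profile 2-2-4-5 — obeys.
(c) /bʔðɫw/: profile 1-1-2-4-5 — obeys.
(d) /bphr/: profile 1-1-2-4 — obeys.
(e) /sfʀ/: profile 2-2-4 — obeys.
(f) /ɫtn/: profile 4-1-3 — violates.
(g) /gbdθz/: profile 1-1-1-2-2 — obeys.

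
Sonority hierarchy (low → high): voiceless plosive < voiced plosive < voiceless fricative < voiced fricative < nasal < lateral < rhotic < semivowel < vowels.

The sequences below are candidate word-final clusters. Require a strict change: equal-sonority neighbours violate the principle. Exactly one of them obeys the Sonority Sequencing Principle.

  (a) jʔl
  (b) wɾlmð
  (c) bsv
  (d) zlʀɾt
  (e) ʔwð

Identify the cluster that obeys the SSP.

b

(a) sonority 8-1-6: ill-formed.
(b) sonority 8-7-6-5-4: well-formed.
(c) sonority 2-3-4: ill-formed.
(d) sonority 4-6-7-7-1: ill-formed.
(e) sonority 1-8-4: ill-formed.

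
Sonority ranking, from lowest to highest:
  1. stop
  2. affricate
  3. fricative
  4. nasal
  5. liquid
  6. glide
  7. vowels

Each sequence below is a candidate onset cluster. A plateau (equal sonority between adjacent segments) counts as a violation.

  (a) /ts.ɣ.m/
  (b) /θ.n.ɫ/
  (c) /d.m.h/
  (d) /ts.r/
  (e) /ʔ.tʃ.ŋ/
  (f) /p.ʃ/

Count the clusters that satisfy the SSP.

5

(a) /ts.ɣ.m/: profile 2-3-4 — obeys.
(b) /θ.n.ɫ/: profile 3-4-5 — obeys.
(c) /d.m.h/: profile 1-4-3 — violates.
(d) /ts.r/: profile 2-5 — obeys.
(e) /ʔ.tʃ.ŋ/: profile 1-2-4 — obeys.
(f) /p.ʃ/: profile 1-3 — obeys.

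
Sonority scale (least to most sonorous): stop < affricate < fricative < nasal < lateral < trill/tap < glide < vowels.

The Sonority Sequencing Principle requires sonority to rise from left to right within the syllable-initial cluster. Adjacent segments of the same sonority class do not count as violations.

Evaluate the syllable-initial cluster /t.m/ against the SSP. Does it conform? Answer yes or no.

yes

/t/ is a stop (sonority 1).
/m/ is a nasal (sonority 4).
The profile 1-4 strictly rises, so the syllable-initial cluster satisfies the SSP.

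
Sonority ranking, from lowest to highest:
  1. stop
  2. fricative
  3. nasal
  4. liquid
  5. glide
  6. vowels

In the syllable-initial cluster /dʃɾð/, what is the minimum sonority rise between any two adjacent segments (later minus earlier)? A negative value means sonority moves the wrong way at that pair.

-2

/d/: stop = 1.
/ʃ/: fricative = 2.
/ɾ/: liquid = 4.
/ð/: fricative = 2.
/d/→/ʃ/: change +1.
/ʃ/→/ɾ/: change +2.
/ɾ/→/ð/: change -2.
Minimum = -2.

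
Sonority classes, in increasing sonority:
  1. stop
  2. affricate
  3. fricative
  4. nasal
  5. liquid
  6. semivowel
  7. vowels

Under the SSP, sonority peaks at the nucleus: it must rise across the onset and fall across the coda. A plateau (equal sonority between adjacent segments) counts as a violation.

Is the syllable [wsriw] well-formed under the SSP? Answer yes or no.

Onset: /w/ is a semivowel (sonority 6), /s/ is a fricative (sonority 3), /r/ is a liquid (sonority 5); then the nucleus /i/ (sonority 7).
Onset profile 6-3-5-7 — does not strictly rise throughout.
Coda: /w/ is a semivowel (sonority 6).
Coda profile 7-6 — falls from the nucleus.

no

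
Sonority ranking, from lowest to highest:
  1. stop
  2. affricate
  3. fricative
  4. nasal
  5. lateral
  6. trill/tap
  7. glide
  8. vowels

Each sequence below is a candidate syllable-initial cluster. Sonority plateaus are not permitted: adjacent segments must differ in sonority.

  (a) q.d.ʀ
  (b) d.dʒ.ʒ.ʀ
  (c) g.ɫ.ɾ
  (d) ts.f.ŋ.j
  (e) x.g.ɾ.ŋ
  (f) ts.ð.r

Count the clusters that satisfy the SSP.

4

(a) q.d.ʀ: profile 1-1-6 — violates.
(b) d.dʒ.ʒ.ʀ: profile 1-2-3-6 — obeys.
(c) g.ɫ.ɾ: profile 1-5-6 — obeys.
(d) ts.f.ŋ.j: profile 2-3-4-7 — obeys.
(e) x.g.ɾ.ŋ: profile 3-1-6-4 — violates.
(f) ts.ð.r: profile 2-3-6 — obeys.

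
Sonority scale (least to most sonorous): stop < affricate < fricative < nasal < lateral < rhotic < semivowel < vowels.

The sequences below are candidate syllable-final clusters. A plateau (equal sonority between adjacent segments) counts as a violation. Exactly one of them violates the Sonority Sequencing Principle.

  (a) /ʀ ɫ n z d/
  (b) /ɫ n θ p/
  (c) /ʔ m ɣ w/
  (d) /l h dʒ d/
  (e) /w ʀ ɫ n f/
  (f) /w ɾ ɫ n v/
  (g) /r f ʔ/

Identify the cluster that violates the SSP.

c

(a) /ʀ ɫ n z d/: profile 6-5-4-3-1 — obeys.
(b) /ɫ n θ p/: profile 5-4-3-1 — obeys.
(c) /ʔ m ɣ w/: profile 1-4-3-7 — violates.
(d) /l h dʒ d/: profile 5-3-2-1 — obeys.
(e) /w ʀ ɫ n f/: profile 7-6-5-4-3 — obeys.
(f) /w ɾ ɫ n v/: profile 7-6-5-4-3 — obeys.
(g) /r f ʔ/: profile 6-3-1 — obeys.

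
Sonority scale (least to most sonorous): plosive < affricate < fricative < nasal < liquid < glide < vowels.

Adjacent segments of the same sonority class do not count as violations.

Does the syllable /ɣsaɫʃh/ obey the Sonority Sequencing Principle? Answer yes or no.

yes

Onset: /ɣ/ is a fricative (sonority 3), /s/ is a fricative (sonority 3); then the nucleus /a/ (sonority 7).
Onset profile 3-3-7 — rises to the nucleus.
Coda: /ɫ/ is a liquid (sonority 5), /ʃ/ is a fricative (sonority 3), /h/ is a fricative (sonority 3).
Coda profile 7-5-3-3 — falls from the nucleus.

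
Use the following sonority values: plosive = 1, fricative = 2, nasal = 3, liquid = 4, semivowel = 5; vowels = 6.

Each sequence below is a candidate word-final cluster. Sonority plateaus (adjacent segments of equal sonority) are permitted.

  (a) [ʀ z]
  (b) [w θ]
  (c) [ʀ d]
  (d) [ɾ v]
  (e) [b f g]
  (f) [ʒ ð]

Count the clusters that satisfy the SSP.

5

(a) [ʀ z]: profile 4-2 — obeys.
(b) [w θ]: profile 5-2 — obeys.
(c) [ʀ d]: profile 4-1 — obeys.
(d) [ɾ v]: profile 4-2 — obeys.
(e) [b f g]: profile 1-2-1 — violates.
(f) [ʒ ð]: profile 2-2 — obeys.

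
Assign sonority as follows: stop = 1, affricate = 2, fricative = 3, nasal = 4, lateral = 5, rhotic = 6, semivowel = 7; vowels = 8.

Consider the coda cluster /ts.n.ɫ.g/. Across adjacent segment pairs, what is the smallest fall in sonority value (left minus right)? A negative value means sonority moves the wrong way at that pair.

-2

/ts/ — affricate, sonority 2.
/n/ — nasal, sonority 4.
/ɫ/ — lateral, sonority 5.
/g/ — stop, sonority 1.
/ts/→/n/: change -2.
/n/→/ɫ/: change -1.
/ɫ/→/g/: change +4.
Minimum = -2.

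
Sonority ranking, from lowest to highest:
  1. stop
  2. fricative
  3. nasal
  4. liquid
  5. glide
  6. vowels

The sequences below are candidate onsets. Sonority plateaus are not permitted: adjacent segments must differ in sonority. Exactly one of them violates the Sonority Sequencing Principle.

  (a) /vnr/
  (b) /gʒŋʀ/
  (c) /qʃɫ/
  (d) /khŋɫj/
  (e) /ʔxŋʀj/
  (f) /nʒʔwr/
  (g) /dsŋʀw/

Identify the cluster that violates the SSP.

(a) 2-3-4 → obeys
(b) 1-2-3-4 → obeys
(c) 1-2-4 → obeys
(d) 1-2-3-4-5 → obeys
(e) 1-2-3-4-5 → obeys
(f) 3-2-1-5-4 → violates
(g) 1-2-3-4-5 → obeys

f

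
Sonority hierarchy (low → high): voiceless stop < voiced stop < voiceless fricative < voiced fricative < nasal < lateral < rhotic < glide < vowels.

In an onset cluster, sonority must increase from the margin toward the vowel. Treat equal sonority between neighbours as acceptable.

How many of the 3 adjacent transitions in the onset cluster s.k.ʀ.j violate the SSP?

/s/: voiceless fricative = 3.
/k/: voiceless stop = 1.
/ʀ/: rhotic = 7.
/j/: glide = 8.
/s/→/k/: 3→1 (does not rise) — violation.
/k/→/ʀ/: 1→7 (rises) — ok.
/ʀ/→/j/: 7→8 (rises) — ok.

1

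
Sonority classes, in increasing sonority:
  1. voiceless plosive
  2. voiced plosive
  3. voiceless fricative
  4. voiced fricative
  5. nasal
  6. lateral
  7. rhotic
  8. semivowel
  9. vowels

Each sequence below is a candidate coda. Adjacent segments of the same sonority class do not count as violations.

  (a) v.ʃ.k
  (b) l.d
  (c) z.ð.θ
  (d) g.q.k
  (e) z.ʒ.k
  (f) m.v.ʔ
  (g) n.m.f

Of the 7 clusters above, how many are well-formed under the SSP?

7

(a) v.ʃ.k: profile 4-3-1 — obeys.
(b) l.d: profile 6-2 — obeys.
(c) z.ð.θ: profile 4-4-3 — obeys.
(d) g.q.k: profile 2-1-1 — obeys.
(e) z.ʒ.k: profile 4-4-1 — obeys.
(f) m.v.ʔ: profile 5-4-1 — obeys.
(g) n.m.f: profile 5-5-3 — obeys.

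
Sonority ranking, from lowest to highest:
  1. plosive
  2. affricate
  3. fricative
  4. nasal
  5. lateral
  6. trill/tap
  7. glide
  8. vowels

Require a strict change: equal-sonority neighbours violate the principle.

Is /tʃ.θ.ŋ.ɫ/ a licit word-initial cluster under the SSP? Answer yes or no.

yes

/tʃ/ is an affricate (sonority 2).
/θ/ is a fricative (sonority 3).
/ŋ/ is a nasal (sonority 4).
/ɫ/ is a lateral (sonority 5).
The profile 2-3-4-5 strictly rises, so the word-initial cluster satisfies the SSP.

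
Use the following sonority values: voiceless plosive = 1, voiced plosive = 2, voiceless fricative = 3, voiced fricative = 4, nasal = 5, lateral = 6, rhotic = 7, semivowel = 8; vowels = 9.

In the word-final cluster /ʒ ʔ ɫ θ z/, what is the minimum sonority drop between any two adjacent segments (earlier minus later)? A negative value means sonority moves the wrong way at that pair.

/ʒ/ — voiced fricative, sonority 4.
/ʔ/ — voiceless plosive, sonority 1.
/ɫ/ — lateral, sonority 6.
/θ/ — voiceless fricative, sonority 3.
/z/ — voiced fricative, sonority 4.
/ʒ/→/ʔ/: change +3.
/ʔ/→/ɫ/: change -5.
/ɫ/→/θ/: change +3.
/θ/→/z/: change -1.
Minimum = -5.

-5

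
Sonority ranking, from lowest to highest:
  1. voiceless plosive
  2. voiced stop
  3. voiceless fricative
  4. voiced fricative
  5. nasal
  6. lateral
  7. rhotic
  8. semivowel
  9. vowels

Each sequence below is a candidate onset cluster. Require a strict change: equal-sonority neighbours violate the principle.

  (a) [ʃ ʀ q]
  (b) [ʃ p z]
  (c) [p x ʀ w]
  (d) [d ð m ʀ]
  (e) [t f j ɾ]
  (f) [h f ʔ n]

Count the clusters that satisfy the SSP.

(a) 3-7-1 → violates
(b) 3-1-4 → violates
(c) 1-3-7-8 → obeys
(d) 2-4-5-7 → obeys
(e) 1-3-8-7 → violates
(f) 3-3-1-5 → violates

2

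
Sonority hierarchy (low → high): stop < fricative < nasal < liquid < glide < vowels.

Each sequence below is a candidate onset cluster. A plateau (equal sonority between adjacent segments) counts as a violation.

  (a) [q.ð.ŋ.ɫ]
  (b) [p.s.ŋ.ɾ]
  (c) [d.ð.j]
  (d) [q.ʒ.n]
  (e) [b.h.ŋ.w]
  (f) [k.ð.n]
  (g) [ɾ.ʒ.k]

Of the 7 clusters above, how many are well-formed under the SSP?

(a) 1-2-3-4 → obeys
(b) 1-2-3-4 → obeys
(c) 1-2-5 → obeys
(d) 1-2-3 → obeys
(e) 1-2-3-5 → obeys
(f) 1-2-3 → obeys
(g) 4-2-1 → violates

6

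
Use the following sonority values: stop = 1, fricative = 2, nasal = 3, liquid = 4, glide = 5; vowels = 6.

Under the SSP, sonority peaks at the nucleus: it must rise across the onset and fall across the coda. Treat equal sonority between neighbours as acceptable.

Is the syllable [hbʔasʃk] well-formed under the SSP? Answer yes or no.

no

Onset: /h/ is a fricative (sonority 2), /b/ is a stop (sonority 1), /ʔ/ is a stop (sonority 1); then the nucleus /a/ (sonority 6).
Onset profile 2-1-1-6 — does not rise throughout.
Coda: /s/ is a fricative (sonority 2), /ʃ/ is a fricative (sonority 2), /k/ is a stop (sonority 1).
Coda profile 6-2-2-1 — falls from the nucleus.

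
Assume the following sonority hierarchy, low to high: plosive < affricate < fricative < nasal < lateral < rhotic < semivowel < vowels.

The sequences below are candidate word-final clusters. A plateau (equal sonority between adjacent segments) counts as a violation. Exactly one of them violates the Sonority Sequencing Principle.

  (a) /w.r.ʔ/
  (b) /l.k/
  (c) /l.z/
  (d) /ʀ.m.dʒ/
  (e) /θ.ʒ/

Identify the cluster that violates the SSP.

(a) sonority 7-6-1: well-formed.
(b) sonority 5-1: well-formed.
(c) sonority 5-3: well-formed.
(d) sonority 6-4-2: well-formed.
(e) sonority 3-3: ill-formed.

e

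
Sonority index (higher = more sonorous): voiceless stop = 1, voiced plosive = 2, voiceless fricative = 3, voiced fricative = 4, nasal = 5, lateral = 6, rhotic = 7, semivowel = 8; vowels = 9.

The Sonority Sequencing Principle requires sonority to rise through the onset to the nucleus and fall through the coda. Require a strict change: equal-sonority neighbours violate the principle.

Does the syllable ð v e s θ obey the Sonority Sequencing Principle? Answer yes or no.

Onset: /ð/ is a voiced fricative (sonority 4), /v/ is a voiced fricative (sonority 4); then the nucleus /e/ (sonority 9).
Onset profile 4-4-9 — does not strictly rise throughout.
Coda: /s/ is a voiceless fricative (sonority 3), /θ/ is a voiceless fricative (sonority 3).
Coda profile 9-3-3 — does not strictly fall throughout.

no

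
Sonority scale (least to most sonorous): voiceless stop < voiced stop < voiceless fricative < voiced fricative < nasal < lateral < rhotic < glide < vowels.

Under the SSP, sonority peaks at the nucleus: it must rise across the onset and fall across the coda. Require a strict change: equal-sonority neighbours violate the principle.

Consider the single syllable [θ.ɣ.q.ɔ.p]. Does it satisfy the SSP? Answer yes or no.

Onset: /θ/ is a voiceless fricative (sonority 3), /ɣ/ is a voiced fricative (sonority 4), /q/ is a voiceless stop (sonority 1); then the nucleus /ɔ/ (sonority 9).
Onset profile 3-4-1-9 — does not strictly rise throughout.
Coda: /p/ is a voiceless stop (sonority 1).
Coda profile 9-1 — falls from the nucleus.

no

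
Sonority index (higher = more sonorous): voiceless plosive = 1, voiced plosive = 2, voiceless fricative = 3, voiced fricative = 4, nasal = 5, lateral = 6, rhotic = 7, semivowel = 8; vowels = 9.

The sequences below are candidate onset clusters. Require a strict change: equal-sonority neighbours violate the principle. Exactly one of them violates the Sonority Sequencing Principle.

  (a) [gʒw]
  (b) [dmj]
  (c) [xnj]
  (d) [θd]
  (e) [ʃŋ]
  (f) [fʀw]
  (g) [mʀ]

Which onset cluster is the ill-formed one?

(a) sonority 2-4-8: well-formed.
(b) sonority 2-5-8: well-formed.
(c) sonority 3-5-8: well-formed.
(d) sonority 3-2: ill-formed.
(e) sonority 3-5: well-formed.
(f) sonority 3-7-8: well-formed.
(g) sonority 5-7: well-formed.

d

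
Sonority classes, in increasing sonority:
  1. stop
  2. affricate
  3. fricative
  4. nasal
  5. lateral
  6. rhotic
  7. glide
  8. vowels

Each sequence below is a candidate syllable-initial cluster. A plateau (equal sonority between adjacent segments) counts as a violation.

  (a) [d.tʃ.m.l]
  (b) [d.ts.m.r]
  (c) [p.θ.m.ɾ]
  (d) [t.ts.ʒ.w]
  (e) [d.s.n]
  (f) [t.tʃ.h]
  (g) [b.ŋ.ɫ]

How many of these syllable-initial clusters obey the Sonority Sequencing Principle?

7

(a) sonority 1-2-4-5: well-formed.
(b) sonority 1-2-4-6: well-formed.
(c) sonority 1-3-4-6: well-formed.
(d) sonority 1-2-3-7: well-formed.
(e) sonority 1-3-4: well-formed.
(f) sonority 1-2-3: well-formed.
(g) sonority 1-4-5: well-formed.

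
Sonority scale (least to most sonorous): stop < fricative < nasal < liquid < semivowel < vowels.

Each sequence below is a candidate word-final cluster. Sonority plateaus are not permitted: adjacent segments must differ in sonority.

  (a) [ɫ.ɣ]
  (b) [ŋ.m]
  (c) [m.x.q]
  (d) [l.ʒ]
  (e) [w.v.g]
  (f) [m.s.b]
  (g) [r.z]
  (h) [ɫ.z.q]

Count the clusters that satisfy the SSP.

(a) sonority 4-2: well-formed.
(b) sonority 3-3: ill-formed.
(c) sonority 3-2-1: well-formed.
(d) sonority 4-2: well-formed.
(e) sonority 5-2-1: well-formed.
(f) sonority 3-2-1: well-formed.
(g) sonority 4-2: well-formed.
(h) sonority 4-2-1: well-formed.

7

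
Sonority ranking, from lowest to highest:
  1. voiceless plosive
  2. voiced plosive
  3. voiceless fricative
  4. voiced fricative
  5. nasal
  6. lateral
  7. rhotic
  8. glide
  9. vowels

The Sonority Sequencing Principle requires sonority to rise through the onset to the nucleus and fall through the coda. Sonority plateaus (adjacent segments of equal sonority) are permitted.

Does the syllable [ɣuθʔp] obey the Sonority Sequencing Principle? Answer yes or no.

Onset: /ɣ/ is a voiced fricative (sonority 4); then the nucleus /u/ (sonority 9).
Onset profile 4-9 — rises to the nucleus.
Coda: /θ/ is a voiceless fricative (sonority 3), /ʔ/ is a voiceless plosive (sonority 1), /p/ is a voiceless plosive (sonority 1).
Coda profile 9-3-1-1 — falls from the nucleus.

yes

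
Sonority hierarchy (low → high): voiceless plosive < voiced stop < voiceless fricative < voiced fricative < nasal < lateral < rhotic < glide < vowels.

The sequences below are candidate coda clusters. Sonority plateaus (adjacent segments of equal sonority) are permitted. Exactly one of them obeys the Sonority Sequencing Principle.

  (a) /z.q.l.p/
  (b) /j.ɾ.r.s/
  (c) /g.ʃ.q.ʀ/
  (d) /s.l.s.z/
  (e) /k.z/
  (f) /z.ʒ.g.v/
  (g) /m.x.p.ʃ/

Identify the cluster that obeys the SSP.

(a) /z.q.l.p/: profile 4-1-6-1 — violates.
(b) /j.ɾ.r.s/: profile 8-7-7-3 — obeys.
(c) /g.ʃ.q.ʀ/: profile 2-3-1-7 — violates.
(d) /s.l.s.z/: profile 3-6-3-4 — violates.
(e) /k.z/: profile 1-4 — violates.
(f) /z.ʒ.g.v/: profile 4-4-2-4 — violates.
(g) /m.x.p.ʃ/: profile 5-3-1-3 — violates.

b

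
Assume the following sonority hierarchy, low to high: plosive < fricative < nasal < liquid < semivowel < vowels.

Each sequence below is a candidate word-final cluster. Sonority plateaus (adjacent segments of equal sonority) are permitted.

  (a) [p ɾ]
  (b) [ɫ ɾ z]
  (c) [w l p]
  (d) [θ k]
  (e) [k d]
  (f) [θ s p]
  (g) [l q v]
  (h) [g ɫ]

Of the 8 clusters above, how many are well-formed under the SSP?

5

(a) 1-4 → violates
(b) 4-4-2 → obeys
(c) 5-4-1 → obeys
(d) 2-1 → obeys
(e) 1-1 → obeys
(f) 2-2-1 → obeys
(g) 4-1-2 → violates
(h) 1-4 → violates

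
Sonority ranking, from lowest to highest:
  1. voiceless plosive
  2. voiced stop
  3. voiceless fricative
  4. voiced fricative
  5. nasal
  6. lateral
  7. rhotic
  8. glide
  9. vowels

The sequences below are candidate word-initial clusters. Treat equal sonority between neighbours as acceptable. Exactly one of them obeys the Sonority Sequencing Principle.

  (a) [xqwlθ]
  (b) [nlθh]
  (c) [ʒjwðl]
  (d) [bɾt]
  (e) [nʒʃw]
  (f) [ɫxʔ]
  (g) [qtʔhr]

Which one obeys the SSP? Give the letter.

g

(a) 3-1-8-6-3 → violates
(b) 5-6-3-3 → violates
(c) 4-8-8-4-6 → violates
(d) 2-7-1 → violates
(e) 5-4-3-8 → violates
(f) 6-3-1 → violates
(g) 1-1-1-3-7 → obeys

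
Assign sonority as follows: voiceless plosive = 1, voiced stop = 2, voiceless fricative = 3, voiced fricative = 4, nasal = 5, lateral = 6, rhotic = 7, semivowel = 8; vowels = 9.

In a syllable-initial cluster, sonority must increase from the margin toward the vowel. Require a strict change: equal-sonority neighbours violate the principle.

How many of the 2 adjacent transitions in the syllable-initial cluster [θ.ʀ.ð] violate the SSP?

1

/θ/ is a voiceless fricative (sonority 3).
/ʀ/ is a rhotic (sonority 7).
/ð/ is a voiced fricative (sonority 4).
/θ/→/ʀ/: 3→7 (rises) — ok.
/ʀ/→/ð/: 7→4 (does not rise) — violation.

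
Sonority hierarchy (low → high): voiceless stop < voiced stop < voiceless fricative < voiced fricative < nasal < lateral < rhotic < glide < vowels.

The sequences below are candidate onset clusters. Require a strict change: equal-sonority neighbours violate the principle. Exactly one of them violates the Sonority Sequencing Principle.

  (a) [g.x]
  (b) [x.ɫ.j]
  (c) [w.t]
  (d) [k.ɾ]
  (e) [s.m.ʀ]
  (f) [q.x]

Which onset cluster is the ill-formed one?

c

(a) 2-3 → obeys
(b) 3-6-8 → obeys
(c) 8-1 → violates
(d) 1-7 → obeys
(e) 3-5-7 → obeys
(f) 1-3 → obeys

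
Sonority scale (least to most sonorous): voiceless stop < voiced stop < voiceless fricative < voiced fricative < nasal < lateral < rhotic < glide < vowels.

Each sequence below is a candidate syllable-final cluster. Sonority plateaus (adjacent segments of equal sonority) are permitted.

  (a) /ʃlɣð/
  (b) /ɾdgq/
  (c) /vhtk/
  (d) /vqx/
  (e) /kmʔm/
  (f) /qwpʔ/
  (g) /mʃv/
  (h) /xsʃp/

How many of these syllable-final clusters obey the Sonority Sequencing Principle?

3

(a) 3-6-4-4 → violates
(b) 7-2-2-1 → obeys
(c) 4-3-1-1 → obeys
(d) 4-1-3 → violates
(e) 1-5-1-5 → violates
(f) 1-8-1-1 → violates
(g) 5-3-4 → violates
(h) 3-3-3-1 → obeys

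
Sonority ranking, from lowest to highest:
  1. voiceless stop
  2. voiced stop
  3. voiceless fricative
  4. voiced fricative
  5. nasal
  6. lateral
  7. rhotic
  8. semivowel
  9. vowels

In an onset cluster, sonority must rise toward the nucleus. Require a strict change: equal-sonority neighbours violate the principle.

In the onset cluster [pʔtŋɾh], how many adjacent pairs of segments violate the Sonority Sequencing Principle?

/p/: voiceless stop = 1.
/ʔ/: voiceless stop = 1.
/t/: voiceless stop = 1.
/ŋ/: nasal = 5.
/ɾ/: rhotic = 7.
/h/: voiceless fricative = 3.
/p/→/ʔ/: 1→1 (plateau) — violation.
/ʔ/→/t/: 1→1 (plateau) — violation.
/t/→/ŋ/: 1→5 (rises) — ok.
/ŋ/→/ɾ/: 5→7 (rises) — ok.
/ɾ/→/h/: 7→3 (does not rise) — violation.

3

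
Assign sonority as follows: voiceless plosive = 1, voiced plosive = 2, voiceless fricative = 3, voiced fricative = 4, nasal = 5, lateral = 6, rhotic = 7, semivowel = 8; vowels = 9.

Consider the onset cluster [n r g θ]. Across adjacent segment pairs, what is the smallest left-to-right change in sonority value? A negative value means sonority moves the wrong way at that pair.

-5

/n/ — nasal, sonority 5.
/r/ — rhotic, sonority 7.
/g/ — voiced plosive, sonority 2.
/θ/ — voiceless fricative, sonority 3.
/n/→/r/: change +2.
/r/→/g/: change -5.
/g/→/θ/: change +1.
Minimum = -5.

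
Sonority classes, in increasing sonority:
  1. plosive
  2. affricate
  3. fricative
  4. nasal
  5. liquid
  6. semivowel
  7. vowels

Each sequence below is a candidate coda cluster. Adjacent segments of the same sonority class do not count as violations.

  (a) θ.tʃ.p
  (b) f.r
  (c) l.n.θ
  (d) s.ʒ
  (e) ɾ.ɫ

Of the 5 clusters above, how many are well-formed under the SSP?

(a) θ.tʃ.p: profile 3-2-1 — obeys.
(b) f.r: profile 3-5 — violates.
(c) l.n.θ: profile 5-4-3 — obeys.
(d) s.ʒ: profile 3-3 — obeys.
(e) ɾ.ɫ: profile 5-5 — obeys.

4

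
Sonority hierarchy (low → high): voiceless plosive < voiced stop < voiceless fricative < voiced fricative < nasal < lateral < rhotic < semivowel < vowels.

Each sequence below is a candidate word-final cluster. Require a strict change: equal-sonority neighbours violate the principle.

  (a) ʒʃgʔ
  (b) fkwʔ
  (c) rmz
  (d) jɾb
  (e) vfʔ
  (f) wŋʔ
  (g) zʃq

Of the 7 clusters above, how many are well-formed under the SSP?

(a) 4-3-2-1 → obeys
(b) 3-1-8-1 → violates
(c) 7-5-4 → obeys
(d) 8-7-2 → obeys
(e) 4-3-1 → obeys
(f) 8-5-1 → obeys
(g) 4-3-1 → obeys

6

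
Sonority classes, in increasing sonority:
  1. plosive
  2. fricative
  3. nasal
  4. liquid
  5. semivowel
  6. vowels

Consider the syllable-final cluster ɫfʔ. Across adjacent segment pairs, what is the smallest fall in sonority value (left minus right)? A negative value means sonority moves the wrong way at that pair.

1

/ɫ/ is a liquid (sonority 4).
/f/ is a fricative (sonority 2).
/ʔ/ is a plosive (sonority 1).
/ɫ/→/f/: change +2.
/f/→/ʔ/: change +1.
Minimum = 1.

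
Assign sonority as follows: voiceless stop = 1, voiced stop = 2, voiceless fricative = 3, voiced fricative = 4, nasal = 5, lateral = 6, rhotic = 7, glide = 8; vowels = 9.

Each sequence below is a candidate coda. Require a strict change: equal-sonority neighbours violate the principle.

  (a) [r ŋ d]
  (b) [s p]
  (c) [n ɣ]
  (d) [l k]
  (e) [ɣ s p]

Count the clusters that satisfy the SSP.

(a) [r ŋ d]: profile 7-5-2 — obeys.
(b) [s p]: profile 3-1 — obeys.
(c) [n ɣ]: profile 5-4 — obeys.
(d) [l k]: profile 6-1 — obeys.
(e) [ɣ s p]: profile 4-3-1 — obeys.

5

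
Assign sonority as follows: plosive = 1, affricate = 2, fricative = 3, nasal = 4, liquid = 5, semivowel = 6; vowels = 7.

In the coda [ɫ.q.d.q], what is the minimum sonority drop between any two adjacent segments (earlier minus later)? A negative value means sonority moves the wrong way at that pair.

/ɫ/ is a liquid (sonority 5).
/q/ is a plosive (sonority 1).
/d/ is a plosive (sonority 1).
/q/ is a plosive (sonority 1).
/ɫ/→/q/: change +4.
/q/→/d/: change +0.
/d/→/q/: change +0.
Minimum = 0.

0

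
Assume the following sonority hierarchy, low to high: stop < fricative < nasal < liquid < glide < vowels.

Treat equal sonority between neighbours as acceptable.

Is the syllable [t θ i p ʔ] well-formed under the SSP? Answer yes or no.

Onset: /t/ is a stop (sonority 1), /θ/ is a fricative (sonority 2); then the nucleus /i/ (sonority 6).
Onset profile 1-2-6 — rises to the nucleus.
Coda: /p/ is a stop (sonority 1), /ʔ/ is a stop (sonority 1).
Coda profile 6-1-1 — falls from the nucleus.

yes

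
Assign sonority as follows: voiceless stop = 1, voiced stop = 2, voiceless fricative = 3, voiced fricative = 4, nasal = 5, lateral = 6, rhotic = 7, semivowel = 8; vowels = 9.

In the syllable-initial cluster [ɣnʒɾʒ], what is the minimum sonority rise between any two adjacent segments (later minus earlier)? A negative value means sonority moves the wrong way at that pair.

-3

/ɣ/ — voiced fricative, sonority 4.
/n/ — nasal, sonority 5.
/ʒ/ — voiced fricative, sonority 4.
/ɾ/ — rhotic, sonority 7.
/ʒ/ — voiced fricative, sonority 4.
/ɣ/→/n/: change +1.
/n/→/ʒ/: change -1.
/ʒ/→/ɾ/: change +3.
/ɾ/→/ʒ/: change -3.
Minimum = -3.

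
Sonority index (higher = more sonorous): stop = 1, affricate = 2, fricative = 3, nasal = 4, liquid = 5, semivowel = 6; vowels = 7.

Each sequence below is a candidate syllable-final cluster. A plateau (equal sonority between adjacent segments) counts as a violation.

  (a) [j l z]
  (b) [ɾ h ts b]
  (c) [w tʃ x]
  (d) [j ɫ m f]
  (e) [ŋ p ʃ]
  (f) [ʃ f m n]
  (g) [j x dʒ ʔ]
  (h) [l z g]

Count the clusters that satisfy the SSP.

(a) 6-5-3 → obeys
(b) 5-3-2-1 → obeys
(c) 6-2-3 → violates
(d) 6-5-4-3 → obeys
(e) 4-1-3 → violates
(f) 3-3-4-4 → violates
(g) 6-3-2-1 → obeys
(h) 5-3-1 → obeys

5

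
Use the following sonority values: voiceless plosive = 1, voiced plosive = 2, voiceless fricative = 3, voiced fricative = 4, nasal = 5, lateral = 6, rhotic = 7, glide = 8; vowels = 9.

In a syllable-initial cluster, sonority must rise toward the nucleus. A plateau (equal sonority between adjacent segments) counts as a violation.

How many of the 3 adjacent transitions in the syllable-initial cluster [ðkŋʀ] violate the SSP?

1

/ð/ — voiced fricative, sonority 4.
/k/ — voiceless plosive, sonority 1.
/ŋ/ — nasal, sonority 5.
/ʀ/ — rhotic, sonority 7.
/ð/→/k/: 4→1 (does not rise) — violation.
/k/→/ŋ/: 1→5 (rises) — ok.
/ŋ/→/ʀ/: 5→7 (rises) — ok.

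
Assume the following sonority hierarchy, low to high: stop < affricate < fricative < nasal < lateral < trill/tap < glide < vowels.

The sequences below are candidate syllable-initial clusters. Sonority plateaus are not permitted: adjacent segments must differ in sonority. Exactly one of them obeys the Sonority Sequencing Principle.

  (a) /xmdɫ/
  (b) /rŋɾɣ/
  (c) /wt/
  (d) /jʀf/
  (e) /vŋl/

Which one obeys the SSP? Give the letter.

(a) sonority 3-4-1-5: ill-formed.
(b) sonority 6-4-6-3: ill-formed.
(c) sonority 7-1: ill-formed.
(d) sonority 7-6-3: ill-formed.
(e) sonority 3-4-5: well-formed.

e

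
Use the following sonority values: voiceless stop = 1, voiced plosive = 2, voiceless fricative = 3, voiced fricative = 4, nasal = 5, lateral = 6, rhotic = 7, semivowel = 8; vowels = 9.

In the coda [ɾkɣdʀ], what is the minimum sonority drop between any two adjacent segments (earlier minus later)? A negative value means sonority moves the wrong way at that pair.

/ɾ/: rhotic = 7.
/k/: voiceless stop = 1.
/ɣ/: voiced fricative = 4.
/d/: voiced plosive = 2.
/ʀ/: rhotic = 7.
/ɾ/→/k/: change +6.
/k/→/ɣ/: change -3.
/ɣ/→/d/: change +2.
/d/→/ʀ/: change -5.
Minimum = -5.

-5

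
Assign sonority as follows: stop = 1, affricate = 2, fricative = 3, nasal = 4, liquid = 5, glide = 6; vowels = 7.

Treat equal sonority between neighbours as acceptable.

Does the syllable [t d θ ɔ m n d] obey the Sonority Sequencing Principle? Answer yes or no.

Onset: /t/ is a stop (sonority 1), /d/ is a stop (sonority 1), /θ/ is a fricative (sonority 3); then the nucleus /ɔ/ (sonority 7).
Onset profile 1-1-3-7 — rises to the nucleus.
Coda: /m/ is a nasal (sonority 4), /n/ is a nasal (sonority 4), /d/ is a stop (sonority 1).
Coda profile 7-4-4-1 — falls from the nucleus.

yes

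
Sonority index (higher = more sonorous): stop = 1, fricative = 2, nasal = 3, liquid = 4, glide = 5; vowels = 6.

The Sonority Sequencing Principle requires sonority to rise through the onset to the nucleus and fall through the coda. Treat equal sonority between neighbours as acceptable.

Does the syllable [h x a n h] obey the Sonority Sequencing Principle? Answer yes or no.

Onset: /h/ is a fricative (sonority 2), /x/ is a fricative (sonority 2); then the nucleus /a/ (sonority 6).
Onset profile 2-2-6 — rises to the nucleus.
Coda: /n/ is a nasal (sonority 3), /h/ is a fricative (sonority 2).
Coda profile 6-3-2 — falls from the nucleus.

yes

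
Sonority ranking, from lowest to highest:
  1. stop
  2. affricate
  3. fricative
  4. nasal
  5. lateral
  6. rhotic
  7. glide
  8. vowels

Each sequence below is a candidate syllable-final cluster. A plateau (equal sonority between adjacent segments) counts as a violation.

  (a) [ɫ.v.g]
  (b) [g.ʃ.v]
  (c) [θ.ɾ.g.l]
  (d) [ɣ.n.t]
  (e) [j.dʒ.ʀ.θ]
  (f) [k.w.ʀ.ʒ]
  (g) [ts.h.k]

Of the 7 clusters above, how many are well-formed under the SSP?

1

(a) sonority 5-3-1: well-formed.
(b) sonority 1-3-3: ill-formed.
(c) sonority 3-6-1-5: ill-formed.
(d) sonority 3-4-1: ill-formed.
(e) sonority 7-2-6-3: ill-formed.
(f) sonority 1-7-6-3: ill-formed.
(g) sonority 2-3-1: ill-formed.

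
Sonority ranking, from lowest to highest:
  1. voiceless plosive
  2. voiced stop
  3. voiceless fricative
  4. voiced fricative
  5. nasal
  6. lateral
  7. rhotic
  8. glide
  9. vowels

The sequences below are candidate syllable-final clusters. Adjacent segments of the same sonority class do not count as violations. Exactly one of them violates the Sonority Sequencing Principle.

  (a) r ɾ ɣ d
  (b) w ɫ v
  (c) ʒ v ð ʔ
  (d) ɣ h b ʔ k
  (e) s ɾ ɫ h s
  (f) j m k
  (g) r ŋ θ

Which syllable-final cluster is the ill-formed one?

(a) 7-7-4-2 → obeys
(b) 8-6-4 → obeys
(c) 4-4-4-1 → obeys
(d) 4-3-2-1-1 → obeys
(e) 3-7-6-3-3 → violates
(f) 8-5-1 → obeys
(g) 7-5-3 → obeys

e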